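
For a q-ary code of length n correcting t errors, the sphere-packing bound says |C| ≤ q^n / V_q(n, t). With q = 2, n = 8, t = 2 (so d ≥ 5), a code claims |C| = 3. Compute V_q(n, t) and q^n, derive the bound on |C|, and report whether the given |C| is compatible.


V_q(n, t) = 37, q^n = 256, Hamming bound = 6, |C| = 3 ≤ bound (satisfied).

Step 1: Compute V_q(n, t) = Σ_{j=0}^2 C(n, j) (q−1)^j.
  j = 0: C(8,0)·(1)^0 = 1·1 = 1.
  j = 1: C(8,1)·(1)^1 = 8·1 = 8.
  j = 2: C(8,2)·(1)^2 = 28·1 = 28.
  V_q(n, t) = 1 + 8 + 28 = 37.
Step 2: q^n = 2^8 = 256.
Step 3: Hamming bound ⌊q^n / V_q(n,t)⌋ = ⌊256/37⌋ = 6.
Step 4: Compare |C| = 3 to 6: satisfied.
The claimed |C| lies below the Hamming bound.


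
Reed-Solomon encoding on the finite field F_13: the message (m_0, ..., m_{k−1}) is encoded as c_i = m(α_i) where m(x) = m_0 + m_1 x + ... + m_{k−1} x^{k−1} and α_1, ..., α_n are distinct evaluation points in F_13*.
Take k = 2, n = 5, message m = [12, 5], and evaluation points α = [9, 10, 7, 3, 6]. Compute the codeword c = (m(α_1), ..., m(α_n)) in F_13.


c = [5, 10, 8, 1, 3]

Message polynomial: m(x) = 12 + 5·x (mod 13).
For each evaluation point α_i, compute m(α_i) mod 13:
  α_1 = 9: Horner steps 5 → 5, so m(9) = 5.
  α_2 = 10: Horner steps 5 → 10, so m(10) = 10.
  α_3 = 7: Horner steps 5 → 8, so m(7) = 8.
  α_4 = 3: Horner steps 5 → 1, so m(3) = 1.
  α_5 = 6: Horner steps 5 → 3, so m(6) = 3.
Codeword c = [5, 10, 8, 1, 3] ∈ F_13^5.


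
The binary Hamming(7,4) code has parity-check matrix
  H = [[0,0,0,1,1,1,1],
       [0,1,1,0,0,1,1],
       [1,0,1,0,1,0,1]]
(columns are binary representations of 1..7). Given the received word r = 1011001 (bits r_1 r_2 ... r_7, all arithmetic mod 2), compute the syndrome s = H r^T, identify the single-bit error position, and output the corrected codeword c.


s = (0, 0, 1)^T, error position = 1, corrected codeword c = 0011001

Compute s = H r^T mod 2 one row at a time:
  s_1 = 1 + 0 + 0 + 1 = 2 ≡ 0 (mod 2).
  s_2 = 0 + 1 + 0 + 1 = 2 ≡ 0 (mod 2).
  s_3 = 1 + 1 + 0 + 1 = 3 ≡ 1 (mod 2).
s = (0, 0, 1)^T — this equals column 1 of H (binary 001), so error is at position 1.
Correct: flip bit 1 of r = 1011001 to get c = 0011001.


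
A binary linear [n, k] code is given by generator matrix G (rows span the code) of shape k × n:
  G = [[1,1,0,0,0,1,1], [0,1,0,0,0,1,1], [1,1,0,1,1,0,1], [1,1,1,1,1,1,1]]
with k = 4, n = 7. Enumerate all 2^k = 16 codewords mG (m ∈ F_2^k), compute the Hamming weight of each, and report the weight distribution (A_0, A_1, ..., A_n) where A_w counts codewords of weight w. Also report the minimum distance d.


Weight distribution: A_0 = 1, A_1 = 1, A_2 = 1, A_3 = 5, A_4 = 5, A_5 = 1, A_6 = 1, A_7 = 1. Minimum distance d = 1.

Enumerate all 2^4 = 16 messages m ∈ F_2^4.
For each, compute codeword c = mG in F_2^7, then tally its weight.
  m = 0000 → c = 0000000, weight = 0.
  m = 1000 → c = 1100011, weight = 4.
  m = 0100 → c = 0100011, weight = 3.
  m = 1100 → c = 1000000, weight = 1.
  m = 0010 → c = 1101101, weight = 5.
  m = 1010 → c = 0001110, weight = 3.
  m = 0110 → c = 1001110, weight = 4.
  m = 1110 → c = 0101101, weight = 4.
  m = 0001 → c = 1111111, weight = 7.
  m = 1001 → c = 0011100, weight = 3.
  m = 0101 → c = 1011100, weight = 4.
  m = 1101 → c = 0111111, weight = 6.
  m = 0011 → c = 0010010, weight = 2.
  m = 1011 → c = 1110001, weight = 4.
  m = 0111 → c = 0110001, weight = 3.
  m = 1111 → c = 1010010, weight = 3.
Tally weights:
  weight 0: 1 codewords.
  weight 1: 1 codewords.
  weight 2: 1 codewords.
  weight 3: 5 codewords.
  weight 4: 5 codewords.
  weight 5: 1 codewords.
  weight 6: 1 codewords.
  weight 7: 1 codewords.
Minimum distance d = smallest w > 0 with A_w > 0 = 1.
Sanity: Σ A_w = 16 = 2^4 = 16 ✓.


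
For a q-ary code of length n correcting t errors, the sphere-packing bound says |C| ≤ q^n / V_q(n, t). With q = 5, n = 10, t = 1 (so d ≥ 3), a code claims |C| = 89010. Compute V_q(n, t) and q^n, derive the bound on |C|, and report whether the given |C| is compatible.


V_q(n, t) = 41, q^n = 9765625, Hamming bound = 238185, |C| = 89010 ≤ bound (satisfied).

Step 1: Compute V_q(n, t) = Σ_{j=0}^1 C(n, j) (q−1)^j.
  j = 0: C(10,0)·(4)^0 = 1·1 = 1.
  j = 1: C(10,1)·(4)^1 = 10·4 = 40.
  V_q(n, t) = 1 + 40 = 41.
Step 2: q^n = 5^10 = 9765625.
Step 3: Hamming bound ⌊q^n / V_q(n,t)⌋ = ⌊9765625/41⌋ = 238185.
Step 4: Compare |C| = 89010 to 238185: satisfied.
The claimed |C| lies below the Hamming bound.


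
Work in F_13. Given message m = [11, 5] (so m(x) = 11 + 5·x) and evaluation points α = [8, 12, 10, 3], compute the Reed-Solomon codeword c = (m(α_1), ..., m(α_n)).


c = [12, 6, 9, 0]

Message polynomial: m(x) = 11 + 5·x (mod 13).
For each evaluation point α_i, compute m(α_i) mod 13:
  α_1 = 8: Horner steps 5 → 12, so m(8) = 12.
  α_2 = 12: Horner steps 5 → 6, so m(12) = 6.
  α_3 = 10: Horner steps 5 → 9, so m(10) = 9.
  α_4 = 3: Horner steps 5 → 0, so m(3) = 0.
Codeword c = [12, 6, 9, 0] ∈ F_13^4.


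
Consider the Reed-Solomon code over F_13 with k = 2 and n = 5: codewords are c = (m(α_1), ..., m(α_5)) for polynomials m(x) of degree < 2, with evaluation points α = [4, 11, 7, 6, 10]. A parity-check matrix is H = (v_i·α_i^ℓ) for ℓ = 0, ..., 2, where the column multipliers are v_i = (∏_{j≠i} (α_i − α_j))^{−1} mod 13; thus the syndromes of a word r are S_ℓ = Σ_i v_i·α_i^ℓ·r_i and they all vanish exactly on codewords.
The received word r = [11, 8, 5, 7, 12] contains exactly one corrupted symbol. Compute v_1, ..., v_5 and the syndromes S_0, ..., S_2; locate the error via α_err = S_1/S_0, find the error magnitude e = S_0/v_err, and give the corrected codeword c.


S = (5, 3, 7), error at position 2, error magnitude e = 11, c = [11, 10, 5, 7, 12].

Step 1: column multipliers v_i = (∏_{j≠i}(α_i − α_j))^{−1} mod 13.
  i = 1 (α = 4): (4−11)(4−7)(4−6)(4−10) = (−7)·(−3)·(−2)·(−6) = 252 ≡ 5, so v_1 = 5^{−1} = 8 (mod 13).
  i = 2 (α = 11): (11−4)(11−7)(11−6)(11−10) = 7·4·5·1 = 140 ≡ 10, so v_2 = 10^{−1} = 4 (mod 13).
  i = 3 (α = 7): (7−4)(7−11)(7−6)(7−10) = 3·(−4)·1·(−3) = 36 ≡ 10, so v_3 = 10^{−1} = 4 (mod 13).
  i = 4 (α = 6): (6−4)(6−11)(6−7)(6−10) = 2·(−5)·(−1)·(−4) = −40 ≡ 12, so v_4 = 12^{−1} = 12 (mod 13).
  i = 5 (α = 10): (10−4)(10−11)(10−7)(10−6) = 6·(−1)·3·4 = −72 ≡ 6, so v_5 = 6^{−1} = 11 (mod 13).
  v = [8, 4, 4, 12, 11].
Step 2: syndromes of r = [11, 8, 5, 7, 12] (all sums mod 13).
  S_0 = Σ v_i r_i = 8·11 + 4·8 + 4·5 + 12·7 + 11·12 = 356 ≡ 5.
  S_1 = Σ v_i α_i r_i = 8·4·11 + 4·11·8 + 4·7·5 + 12·6·7 + 11·10·12 = 2668 ≡ 3.
  α_i^2 mod 13 = [3, 4, 10, 10, 9].
  S_2 = Σ v_i α_i^2 r_i = 8·3·11 + 4·4·8 + 4·10·5 + 12·10·7 + 11·9·12 = 2620 ≡ 7.
  S = (5, 3, 7) ≠ 0, so r is not a codeword (an error is present).
Step 3: locate the error. For a single error e at position i, S_ℓ = v_i·e·α_i^ℓ, so α_err = S_1/S_0.
  S_0^{−1} = 5^{−1} = 8 (mod 13), so α_err = 3·8 = 24 ≡ 11 = α_2. Error position i = 2.
  Consistency check: S_2/S_1 = 7·9 = 63 ≡ 11 = α_err ✓ (single-error assumption holds).
Step 4: error magnitude e = S_0/v_2 = S_0·∏_{j≠2}(α_2 − α_j) = 5·10 = 50 ≡ 11 (mod 13).
Step 5: correct position 2: c_2 = r_2 − e = 8 − 11 ≡ 10 (mod 13). Hence c = [11, 10, 5, 7, 12].
  Check: interpolating c through the α_i gives m(x) = 6 + 11·x (degree < 2) with m(α_i) = c_i for every i, so c is indeed a codeword.


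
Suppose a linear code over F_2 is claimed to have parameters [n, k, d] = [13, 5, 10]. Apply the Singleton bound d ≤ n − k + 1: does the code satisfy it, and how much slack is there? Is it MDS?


Singleton RHS = n − k + 1 = 9, slack = -1, bound violated (no such code; not MDS).

Singleton bound: d ≤ n − k + 1.
Here n = 13, k = 5, so n − k + 1 = 9.
Given d = 10, check d ≤ 9: NO.
Slack = (n − k + 1) − d = -1.
The slack is negative: d = 10 exceeds n − k + 1 = 9 by 1, so the Singleton bound is violated and no linear [13, 5, 10]_2 code can exist. In particular it is not MDS (MDS requires d = n − k + 1 exactly).
Description: the claimed parameters are [13, 5, 10]_2; such a code would be impossible (violates the Singleton bound).


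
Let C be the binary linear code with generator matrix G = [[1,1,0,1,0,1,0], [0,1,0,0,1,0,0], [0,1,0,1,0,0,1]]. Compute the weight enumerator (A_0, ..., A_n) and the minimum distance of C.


Weight distribution: A_0 = 1, A_2 = 1, A_3 = 3, A_4 = 2, A_5 = 1. Minimum distance d = 2.

Enumerate all 2^3 = 8 messages m ∈ F_2^3.
For each, compute codeword c = mG in F_2^7, then tally its weight.
  m = 000 → c = 0000000, weight = 0.
  m = 100 → c = 1101010, weight = 4.
  m = 010 → c = 0100100, weight = 2.
  m = 110 → c = 1001110, weight = 4.
  m = 001 → c = 0101001, weight = 3.
  m = 101 → c = 1000011, weight = 3.
  m = 011 → c = 0001101, weight = 3.
  m = 111 → c = 1100111, weight = 5.
Tally weights:
  weight 0: 1 codewords.
  weight 2: 1 codewords.
  weight 3: 3 codewords.
  weight 4: 2 codewords.
  weight 5: 1 codewords.
Minimum distance d = smallest w > 0 with A_w > 0 = 2.
Sanity: Σ A_w = 8 = 2^3 = 8 ✓.


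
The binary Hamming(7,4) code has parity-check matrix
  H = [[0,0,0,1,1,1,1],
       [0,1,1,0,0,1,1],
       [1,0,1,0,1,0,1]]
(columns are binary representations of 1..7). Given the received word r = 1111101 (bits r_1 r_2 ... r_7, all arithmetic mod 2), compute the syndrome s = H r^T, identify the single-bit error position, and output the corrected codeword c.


s = (1, 1, 0)^T, error position = 6, corrected codeword c = 1111111

Compute s = H r^T mod 2 one row at a time:
  s_1 = 1 + 1 + 0 + 1 = 3 ≡ 1 (mod 2).
  s_2 = 1 + 1 + 0 + 1 = 3 ≡ 1 (mod 2).
  s_3 = 1 + 1 + 1 + 1 = 4 ≡ 0 (mod 2).
s = (1, 1, 0)^T — this equals column 6 of H (binary 110), so error is at position 6.
Correct: flip bit 6 of r = 1111101 to get c = 1111111.


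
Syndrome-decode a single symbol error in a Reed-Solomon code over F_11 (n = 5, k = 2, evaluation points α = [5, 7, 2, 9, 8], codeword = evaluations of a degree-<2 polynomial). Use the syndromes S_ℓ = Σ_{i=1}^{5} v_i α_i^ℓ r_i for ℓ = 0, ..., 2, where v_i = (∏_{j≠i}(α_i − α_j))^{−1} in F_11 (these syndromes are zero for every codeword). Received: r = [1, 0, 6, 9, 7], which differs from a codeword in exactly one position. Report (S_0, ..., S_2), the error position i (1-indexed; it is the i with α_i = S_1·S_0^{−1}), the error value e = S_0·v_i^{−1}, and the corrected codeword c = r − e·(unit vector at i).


S = (8, 1, 7), error at position 2, error magnitude e = 6, c = [1, 5, 6, 9, 7].

Step 1: column multipliers v_i = (∏_{j≠i}(α_i − α_j))^{−1} mod 11.
  i = 1 (α = 5): (5−7)(5−2)(5−9)(5−8) = (−2)·3·(−4)·(−3) = −72 ≡ 5, so v_1 = 5^{−1} = 9 (mod 11).
  i = 2 (α = 7): (7−5)(7−2)(7−9)(7−8) = 2·5·(−2)·(−1) = 20 ≡ 9, so v_2 = 9^{−1} = 5 (mod 11).
  i = 3 (α = 2): (2−5)(2−7)(2−9)(2−8) = (−3)·(−5)·(−7)·(−6) = 630 ≡ 3, so v_3 = 3^{−1} = 4 (mod 11).
  i = 4 (α = 9): (9−5)(9−7)(9−2)(9−8) = 4·2·7·1 = 56 ≡ 1, so v_4 = 1^{−1} = 1 (mod 11).
  i = 5 (α = 8): (8−5)(8−7)(8−2)(8−9) = 3·1·6·(−1) = −18 ≡ 4, so v_5 = 4^{−1} = 3 (mod 11).
  v = [9, 5, 4, 1, 3].
Step 2: syndromes of r = [1, 0, 6, 9, 7] (all sums mod 11).
  S_0 = Σ v_i r_i = 9·1 + 5·0 + 4·6 + 1·9 + 3·7 = 63 ≡ 8.
  S_1 = Σ v_i α_i r_i = 9·5·1 + 5·7·0 + 4·2·6 + 1·9·9 + 3·8·7 = 342 ≡ 1.
  α_i^2 mod 11 = [3, 5, 4, 4, 9].
  S_2 = Σ v_i α_i^2 r_i = 9·3·1 + 5·5·0 + 4·4·6 + 1·4·9 + 3·9·7 = 348 ≡ 7.
  S = (8, 1, 7) ≠ 0, so r is not a codeword (an error is present).
Step 3: locate the error. For a single error e at position i, S_ℓ = v_i·e·α_i^ℓ, so α_err = S_1/S_0.
  S_0^{−1} = 8^{−1} = 7 (mod 11), so α_err = 1·7 = 7 ≡ 7 = α_2. Error position i = 2.
  Consistency check: S_2/S_1 = 7·1 = 7 ≡ 7 = α_err ✓ (single-error assumption holds).
Step 4: error magnitude e = S_0/v_2 = S_0·∏_{j≠2}(α_2 − α_j) = 8·9 = 72 ≡ 6 (mod 11).
Step 5: correct position 2: c_2 = r_2 − e = 0 − 6 ≡ 5 (mod 11). Hence c = [1, 5, 6, 9, 7].
  Check: interpolating c through the α_i gives m(x) = 2 + 2·x (degree < 2) with m(α_i) = c_i for every i, so c is indeed a codeword.


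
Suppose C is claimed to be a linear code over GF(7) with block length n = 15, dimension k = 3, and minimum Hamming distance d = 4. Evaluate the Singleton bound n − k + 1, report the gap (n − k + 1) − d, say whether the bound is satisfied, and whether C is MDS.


Singleton RHS = n − k + 1 = 13, slack = 9, bound satisfied, not MDS.

Singleton bound: d ≤ n − k + 1.
Here n = 15, k = 3, so n − k + 1 = 13.
Given d = 4, check d ≤ 13: YES.
Slack = (n − k + 1) − d = 9.
The code is NOT MDS (slack = 9 > 0).
Description: the claimed parameters are [15, 3, 4]_7; such a code would be non-MDS.


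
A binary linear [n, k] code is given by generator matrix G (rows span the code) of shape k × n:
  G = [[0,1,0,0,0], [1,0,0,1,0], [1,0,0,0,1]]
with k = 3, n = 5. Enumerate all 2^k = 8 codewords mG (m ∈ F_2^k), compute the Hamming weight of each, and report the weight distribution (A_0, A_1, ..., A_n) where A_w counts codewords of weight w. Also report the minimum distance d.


Weight distribution: A_0 = 1, A_1 = 1, A_2 = 3, A_3 = 3. Minimum distance d = 1.

Enumerate all 2^3 = 8 messages m ∈ F_2^3.
For each, compute codeword c = mG in F_2^5, then tally its weight.
  m = 000 → c = 00000, weight = 0.
  m = 100 → c = 01000, weight = 1.
  m = 010 → c = 10010, weight = 2.
  m = 110 → c = 11010, weight = 3.
  m = 001 → c = 10001, weight = 2.
  m = 101 → c = 11001, weight = 3.
  m = 011 → c = 00011, weight = 2.
  m = 111 → c = 01011, weight = 3.
Tally weights:
  weight 0: 1 codewords.
  weight 1: 1 codewords.
  weight 2: 3 codewords.
  weight 3: 3 codewords.
Minimum distance d = smallest w > 0 with A_w > 0 = 1.
Sanity: Σ A_w = 8 = 2^3 = 8 ✓.


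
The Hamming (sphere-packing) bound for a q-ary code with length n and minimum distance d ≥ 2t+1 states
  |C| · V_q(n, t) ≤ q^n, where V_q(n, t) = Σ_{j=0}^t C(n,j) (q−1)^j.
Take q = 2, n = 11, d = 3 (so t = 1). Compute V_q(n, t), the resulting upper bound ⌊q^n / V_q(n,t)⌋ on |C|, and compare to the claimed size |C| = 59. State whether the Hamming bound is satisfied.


V_q(n, t) = 12, q^n = 2048, Hamming bound = 170, |C| = 59 ≤ bound (satisfied).

Step 1: Compute V_q(n, t) = Σ_{j=0}^1 C(n, j) (q−1)^j.
  j = 0: C(11,0)·(1)^0 = 1·1 = 1.
  j = 1: C(11,1)·(1)^1 = 11·1 = 11.
  V_q(n, t) = 1 + 11 = 12.
Step 2: q^n = 2^11 = 2048.
Step 3: Hamming bound ⌊q^n / V_q(n,t)⌋ = ⌊2048/12⌋ = 170.
Step 4: Compare |C| = 59 to 170: satisfied.
The claimed |C| lies below the Hamming bound.


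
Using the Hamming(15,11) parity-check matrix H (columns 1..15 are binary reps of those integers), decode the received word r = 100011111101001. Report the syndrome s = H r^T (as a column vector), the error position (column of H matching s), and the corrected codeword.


s = (1, 1, 0, 1)^T, error position = 13, corrected codeword c = 100011111101101

Compute s = H r^T mod 2 one row at a time:
  s_1 = 1 + 1 + 1 + 0 + 1 + 0 + 0 + 1 = 5 ≡ 1 (mod 2).
  s_2 = 0 + 1 + 1 + 1 + 1 + 0 + 0 + 1 = 5 ≡ 1 (mod 2).
  s_3 = 0 + 0 + 1 + 1 + 1 + 0 + 0 + 1 = 4 ≡ 0 (mod 2).
  s_4 = 1 + 0 + 1 + 1 + 1 + 0 + 0 + 1 = 5 ≡ 1 (mod 2).
s = (1, 1, 0, 1)^T — this equals column 13 of H (binary 1101), so error is at position 13.
Correct: flip bit 13 of r = 100011111101001 to get c = 100011111101101.


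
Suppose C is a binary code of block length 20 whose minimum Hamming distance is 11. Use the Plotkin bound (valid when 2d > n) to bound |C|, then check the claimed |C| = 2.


Plotkin bound M ≤ 10; given |C| = 2 ≤ bound (satisfied).

Check applicability: 2d = 22, n = 20.
2d − n = 2 > 0, so Plotkin applies.
Compute d/(2d−n) = 11/2 ≈ 5.5000.
⌊d/(2d−n)⌋ = 5.
Plotkin bound: M ≤ 2·5 = 10.
Given |C| = 2, check: satisfied.
This |C| is below the Plotkin bound.


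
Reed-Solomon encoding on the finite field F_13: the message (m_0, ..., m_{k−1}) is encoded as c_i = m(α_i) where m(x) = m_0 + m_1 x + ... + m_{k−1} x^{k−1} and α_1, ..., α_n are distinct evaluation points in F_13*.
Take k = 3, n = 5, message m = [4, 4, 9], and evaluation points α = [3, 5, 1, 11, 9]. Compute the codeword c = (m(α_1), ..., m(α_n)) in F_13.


c = [6, 2, 4, 6, 2]

Message polynomial: m(x) = 4 + 4·x + 9·x^2 (mod 13).
For each evaluation point α_i, compute m(α_i) mod 13:
  α_1 = 3: Horner steps 9 → 5 → 6, so m(3) = 6.
  α_2 = 5: Horner steps 9 → 10 → 2, so m(5) = 2.
  α_3 = 1: Horner steps 9 → 0 → 4, so m(1) = 4.
  α_4 = 11: Horner steps 9 → 12 → 6, so m(11) = 6.
  α_5 = 9: Horner steps 9 → 7 → 2, so m(9) = 2.
Codeword c = [6, 2, 4, 6, 2] ∈ F_13^5.


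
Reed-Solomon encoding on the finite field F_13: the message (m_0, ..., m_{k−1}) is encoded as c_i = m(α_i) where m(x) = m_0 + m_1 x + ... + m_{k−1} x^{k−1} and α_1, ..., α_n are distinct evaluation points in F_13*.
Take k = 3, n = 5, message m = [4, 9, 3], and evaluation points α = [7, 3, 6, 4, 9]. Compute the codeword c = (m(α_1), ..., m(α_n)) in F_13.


c = [6, 6, 10, 10, 3]

Message polynomial: m(x) = 4 + 9·x + 3·x^2 (mod 13).
For each evaluation point α_i, compute m(α_i) mod 13:
  α_1 = 7: Horner steps 3 → 4 → 6, so m(7) = 6.
  α_2 = 3: Horner steps 3 → 5 → 6, so m(3) = 6.
  α_3 = 6: Horner steps 3 → 1 → 10, so m(6) = 10.
  α_4 = 4: Horner steps 3 → 8 → 10, so m(4) = 10.
  α_5 = 9: Horner steps 3 → 10 → 3, so m(9) = 3.
Codeword c = [6, 6, 10, 10, 3] ∈ F_13^5.


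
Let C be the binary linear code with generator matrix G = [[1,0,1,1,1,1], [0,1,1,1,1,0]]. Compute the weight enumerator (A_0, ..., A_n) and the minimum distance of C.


Weight distribution: A_0 = 1, A_3 = 1, A_4 = 1, A_5 = 1. Minimum distance d = 3.

Enumerate all 2^2 = 4 messages m ∈ F_2^2.
For each, compute codeword c = mG in F_2^6, then tally its weight.
  m = 00 → c = 000000, weight = 0.
  m = 10 → c = 101111, weight = 5.
  m = 01 → c = 011110, weight = 4.
  m = 11 → c = 110001, weight = 3.
Tally weights:
  weight 0: 1 codewords.
  weight 3: 1 codewords.
  weight 4: 1 codewords.
  weight 5: 1 codewords.
Minimum distance d = smallest w > 0 with A_w > 0 = 3.
Sanity: Σ A_w = 4 = 2^2 = 4 ✓.


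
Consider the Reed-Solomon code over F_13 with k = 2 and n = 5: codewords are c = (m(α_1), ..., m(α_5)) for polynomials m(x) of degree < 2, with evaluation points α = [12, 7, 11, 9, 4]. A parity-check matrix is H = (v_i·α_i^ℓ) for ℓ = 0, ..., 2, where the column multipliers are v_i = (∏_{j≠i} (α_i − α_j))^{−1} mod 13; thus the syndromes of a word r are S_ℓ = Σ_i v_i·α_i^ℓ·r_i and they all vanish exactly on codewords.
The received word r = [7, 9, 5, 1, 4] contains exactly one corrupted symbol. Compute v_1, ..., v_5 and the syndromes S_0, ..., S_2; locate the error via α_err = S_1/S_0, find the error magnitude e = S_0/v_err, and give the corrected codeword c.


S = (9, 11, 12), error at position 2, error magnitude e = 12, c = [7, 10, 5, 1, 4].

Step 1: column multipliers v_i = (∏_{j≠i}(α_i − α_j))^{−1} mod 13.
  i = 1 (α = 12): (12−7)(12−11)(12−9)(12−4) = 5·1·3·8 = 120 ≡ 3, so v_1 = 3^{−1} = 9 (mod 13).
  i = 2 (α = 7): (7−12)(7−11)(7−9)(7−4) = (−5)·(−4)·(−2)·3 = −120 ≡ 10, so v_2 = 10^{−1} = 4 (mod 13).
  i = 3 (α = 11): (11−12)(11−7)(11−9)(11−4) = (−1)·4·2·7 = −56 ≡ 9, so v_3 = 9^{−1} = 3 (mod 13).
  i = 4 (α = 9): (9−12)(9−7)(9−11)(9−4) = (−3)·2·(−2)·5 = 60 ≡ 8, so v_4 = 8^{−1} = 5 (mod 13).
  i = 5 (α = 4): (4−12)(4−7)(4−11)(4−9) = (−8)·(−3)·(−7)·(−5) = 840 ≡ 8, so v_5 = 8^{−1} = 5 (mod 13).
  v = [9, 4, 3, 5, 5].
Step 2: syndromes of r = [7, 9, 5, 1, 4] (all sums mod 13).
  S_0 = Σ v_i r_i = 9·7 + 4·9 + 3·5 + 5·1 + 5·4 = 139 ≡ 9.
  S_1 = Σ v_i α_i r_i = 9·12·7 + 4·7·9 + 3·11·5 + 5·9·1 + 5·4·4 = 1298 ≡ 11.
  α_i^2 mod 13 = [1, 10, 4, 3, 3].
  S_2 = Σ v_i α_i^2 r_i = 9·1·7 + 4·10·9 + 3·4·5 + 5·3·1 + 5·3·4 = 558 ≡ 12.
  S = (9, 11, 12) ≠ 0, so r is not a codeword (an error is present).
Step 3: locate the error. For a single error e at position i, S_ℓ = v_i·e·α_i^ℓ, so α_err = S_1/S_0.
  S_0^{−1} = 9^{−1} = 3 (mod 13), so α_err = 11·3 = 33 ≡ 7 = α_2. Error position i = 2.
  Consistency check: S_2/S_1 = 12·6 = 72 ≡ 7 = α_err ✓ (single-error assumption holds).
Step 4: error magnitude e = S_0/v_2 = S_0·∏_{j≠2}(α_2 − α_j) = 9·10 = 90 ≡ 12 (mod 13).
Step 5: correct position 2: c_2 = r_2 − e = 9 − 12 ≡ 10 (mod 13). Hence c = [7, 10, 5, 1, 4].
  Check: interpolating c through the α_i gives m(x) = 9 + 2·x (degree < 2) with m(α_i) = c_i for every i, so c is indeed a codeword.


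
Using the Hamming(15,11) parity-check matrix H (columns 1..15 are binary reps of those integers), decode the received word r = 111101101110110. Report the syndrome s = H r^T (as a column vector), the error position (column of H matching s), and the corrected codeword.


s = (1, 1, 1, 0)^T, error position = 14, corrected codeword c = 111101101110100

Compute s = H r^T mod 2 one row at a time:
  s_1 = 0 + 1 + 1 + 1 + 0 + 1 + 1 + 0 = 5 ≡ 1 (mod 2).
  s_2 = 1 + 0 + 1 + 1 + 0 + 1 + 1 + 0 = 5 ≡ 1 (mod 2).
  s_3 = 1 + 1 + 1 + 1 + 1 + 1 + 1 + 0 = 7 ≡ 1 (mod 2).
  s_4 = 1 + 1 + 0 + 1 + 1 + 1 + 1 + 0 = 6 ≡ 0 (mod 2).
s = (1, 1, 1, 0)^T — this equals column 14 of H (binary 1110), so error is at position 14.
Correct: flip bit 14 of r = 111101101110110 to get c = 111101101110100.


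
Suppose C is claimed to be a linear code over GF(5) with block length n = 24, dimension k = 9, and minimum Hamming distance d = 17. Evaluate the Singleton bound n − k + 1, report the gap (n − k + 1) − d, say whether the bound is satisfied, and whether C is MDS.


Singleton RHS = n − k + 1 = 16, slack = -1, bound violated (no such code; not MDS).

Singleton bound: d ≤ n − k + 1.
Here n = 24, k = 9, so n − k + 1 = 16.
Given d = 17, check d ≤ 16: NO.
Slack = (n − k + 1) − d = -1.
The slack is negative: d = 17 exceeds n − k + 1 = 16 by 1, so the Singleton bound is violated and no linear [24, 9, 17]_5 code can exist. In particular it is not MDS (MDS requires d = n − k + 1 exactly).
Description: the claimed parameters are [24, 9, 17]_5; such a code would be impossible (violates the Singleton bound).


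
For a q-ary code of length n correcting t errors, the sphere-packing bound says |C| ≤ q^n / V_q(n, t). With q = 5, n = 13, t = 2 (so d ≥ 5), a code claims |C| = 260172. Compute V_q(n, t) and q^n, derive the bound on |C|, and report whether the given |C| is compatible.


V_q(n, t) = 1301, q^n = 1220703125, Hamming bound = 938280, |C| = 260172 ≤ bound (satisfied).

Step 1: Compute V_q(n, t) = Σ_{j=0}^2 C(n, j) (q−1)^j.
  j = 0: C(13,0)·(4)^0 = 1·1 = 1.
  j = 1: C(13,1)·(4)^1 = 13·4 = 52.
  j = 2: C(13,2)·(4)^2 = 78·16 = 1248.
  V_q(n, t) = 1 + 52 + 1248 = 1301.
Step 2: q^n = 5^13 = 1220703125.
Step 3: Hamming bound ⌊q^n / V_q(n,t)⌋ = ⌊1220703125/1301⌋ = 938280.
Step 4: Compare |C| = 260172 to 938280: satisfied.
The claimed |C| lies below the Hamming bound.


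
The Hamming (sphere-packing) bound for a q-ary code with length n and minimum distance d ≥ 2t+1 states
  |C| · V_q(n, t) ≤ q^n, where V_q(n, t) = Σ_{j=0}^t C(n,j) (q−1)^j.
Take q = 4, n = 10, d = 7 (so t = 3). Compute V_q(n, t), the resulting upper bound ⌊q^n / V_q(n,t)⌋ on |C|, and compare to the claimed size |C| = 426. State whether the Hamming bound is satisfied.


V_q(n, t) = 3676, q^n = 1048576, Hamming bound = 285, |C| = 426 > bound (violated).

Step 1: Compute V_q(n, t) = Σ_{j=0}^3 C(n, j) (q−1)^j.
  j = 0: C(10,0)·(3)^0 = 1·1 = 1.
  j = 1: C(10,1)·(3)^1 = 10·3 = 30.
  j = 2: C(10,2)·(3)^2 = 45·9 = 405.
  j = 3: C(10,3)·(3)^3 = 120·27 = 3240.
  V_q(n, t) = 1 + 30 + 405 + 3240 = 3676.
Step 2: q^n = 4^10 = 1048576.
Step 3: Hamming bound ⌊q^n / V_q(n,t)⌋ = ⌊1048576/3676⌋ = 285.
Step 4: Compare |C| = 426 to 285: violated.
The claimed |C| lies above the Hamming bound, so no 4-ary code of length 10 with d ≥ 7 can have 426 codewords.


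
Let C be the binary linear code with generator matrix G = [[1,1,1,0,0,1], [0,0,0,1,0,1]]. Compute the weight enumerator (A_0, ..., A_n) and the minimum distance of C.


Weight distribution: A_0 = 1, A_2 = 1, A_4 = 2. Minimum distance d = 2.

Enumerate all 2^2 = 4 messages m ∈ F_2^2.
For each, compute codeword c = mG in F_2^6, then tally its weight.
  m = 00 → c = 000000, weight = 0.
  m = 10 → c = 111001, weight = 4.
  m = 01 → c = 000101, weight = 2.
  m = 11 → c = 111100, weight = 4.
Tally weights:
  weight 0: 1 codewords.
  weight 2: 1 codewords.
  weight 4: 2 codewords.
Minimum distance d = smallest w > 0 with A_w > 0 = 2.
Sanity: Σ A_w = 4 = 2^2 = 4 ✓.


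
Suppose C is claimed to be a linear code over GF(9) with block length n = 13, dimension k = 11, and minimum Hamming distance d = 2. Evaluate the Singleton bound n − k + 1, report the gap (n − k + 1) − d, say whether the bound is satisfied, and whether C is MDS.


Singleton RHS = n − k + 1 = 3, slack = 1, bound satisfied, not MDS.

Singleton bound: d ≤ n − k + 1.
Here n = 13, k = 11, so n − k + 1 = 3.
Given d = 2, check d ≤ 3: YES.
Slack = (n − k + 1) − d = 1.
The code is NOT MDS (slack = 1 > 0).
Description: the claimed parameters are [13, 11, 2]_9; such a code would be non-MDS.


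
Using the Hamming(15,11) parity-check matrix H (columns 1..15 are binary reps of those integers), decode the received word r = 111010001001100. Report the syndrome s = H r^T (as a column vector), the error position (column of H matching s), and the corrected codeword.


s = (1, 1, 0, 1)^T, error position = 13, corrected codeword c = 111010001001000

Compute s = H r^T mod 2 one row at a time:
  s_1 = 0 + 1 + 0 + 0 + 1 + 1 + 0 + 0 = 3 ≡ 1 (mod 2).
  s_2 = 0 + 1 + 0 + 0 + 1 + 1 + 0 + 0 = 3 ≡ 1 (mod 2).
  s_3 = 1 + 1 + 0 + 0 + 0 + 0 + 0 + 0 = 2 ≡ 0 (mod 2).
  s_4 = 1 + 1 + 1 + 0 + 1 + 0 + 1 + 0 = 5 ≡ 1 (mod 2).
s = (1, 1, 0, 1)^T — this equals column 13 of H (binary 1101), so error is at position 13.
Correct: flip bit 13 of r = 111010001001100 to get c = 111010001001000.


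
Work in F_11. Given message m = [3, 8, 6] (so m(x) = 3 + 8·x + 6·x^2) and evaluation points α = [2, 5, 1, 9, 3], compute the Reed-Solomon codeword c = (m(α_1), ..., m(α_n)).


c = [10, 6, 6, 0, 4]

Message polynomial: m(x) = 3 + 8·x + 6·x^2 (mod 11).
For each evaluation point α_i, compute m(α_i) mod 11:
  α_1 = 2: Horner steps 6 → 9 → 10, so m(2) = 10.
  α_2 = 5: Horner steps 6 → 5 → 6, so m(5) = 6.
  α_3 = 1: Horner steps 6 → 3 → 6, so m(1) = 6.
  α_4 = 9: Horner steps 6 → 7 → 0, so m(9) = 0.
  α_5 = 3: Horner steps 6 → 4 → 4, so m(3) = 4.
Codeword c = [10, 6, 6, 0, 4] ∈ F_11^5.


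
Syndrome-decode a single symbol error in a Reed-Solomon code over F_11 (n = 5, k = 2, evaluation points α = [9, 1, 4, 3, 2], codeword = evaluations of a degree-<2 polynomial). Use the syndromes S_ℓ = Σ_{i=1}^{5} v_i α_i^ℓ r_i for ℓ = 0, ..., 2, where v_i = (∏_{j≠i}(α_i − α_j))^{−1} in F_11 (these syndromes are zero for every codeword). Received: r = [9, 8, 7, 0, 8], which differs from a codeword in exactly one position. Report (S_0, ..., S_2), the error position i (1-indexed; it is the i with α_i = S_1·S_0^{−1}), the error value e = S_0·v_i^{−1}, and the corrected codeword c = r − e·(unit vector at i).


S = (6, 1, 2), error at position 5, error magnitude e = 4, c = [9, 8, 7, 0, 4].

Step 1: column multipliers v_i = (∏_{j≠i}(α_i − α_j))^{−1} mod 11.
  i = 1 (α = 9): (9−1)(9−4)(9−3)(9−2) = 8·5·6·7 = 1680 ≡ 8, so v_1 = 8^{−1} = 7 (mod 11).
  i = 2 (α = 1): (1−9)(1−4)(1−3)(1−2) = (−8)·(−3)·(−2)·(−1) = 48 ≡ 4, so v_2 = 4^{−1} = 3 (mod 11).
  i = 3 (α = 4): (4−9)(4−1)(4−3)(4−2) = (−5)·3·1·2 = −30 ≡ 3, so v_3 = 3^{−1} = 4 (mod 11).
  i = 4 (α = 3): (3−9)(3−1)(3−4)(3−2) = (−6)·2·(−1)·1 = 12 ≡ 1, so v_4 = 1^{−1} = 1 (mod 11).
  i = 5 (α = 2): (2−9)(2−1)(2−4)(2−3) = (−7)·1·(−2)·(−1) = −14 ≡ 8, so v_5 = 8^{−1} = 7 (mod 11).
  v = [7, 3, 4, 1, 7].
Step 2: syndromes of r = [9, 8, 7, 0, 8] (all sums mod 11).
  S_0 = Σ v_i r_i = 7·9 + 3·8 + 4·7 + 1·0 + 7·8 = 171 ≡ 6.
  S_1 = Σ v_i α_i r_i = 7·9·9 + 3·1·8 + 4·4·7 + 1·3·0 + 7·2·8 = 815 ≡ 1.
  α_i^2 mod 11 = [4, 1, 5, 9, 4].
  S_2 = Σ v_i α_i^2 r_i = 7·4·9 + 3·1·8 + 4·5·7 + 1·9·0 + 7·4·8 = 640 ≡ 2.
  S = (6, 1, 2) ≠ 0, so r is not a codeword (an error is present).
Step 3: locate the error. For a single error e at position i, S_ℓ = v_i·e·α_i^ℓ, so α_err = S_1/S_0.
  S_0^{−1} = 6^{−1} = 2 (mod 11), so α_err = 1·2 = 2 ≡ 2 = α_5. Error position i = 5.
  Consistency check: S_2/S_1 = 2·1 = 2 ≡ 2 = α_err ✓ (single-error assumption holds).
Step 4: error magnitude e = S_0/v_5 = S_0·∏_{j≠5}(α_5 − α_j) = 6·8 = 48 ≡ 4 (mod 11).
Step 5: correct position 5: c_5 = r_5 − e = 8 − 4 ≡ 4 (mod 11). Hence c = [9, 8, 7, 0, 4].
  Check: interpolating c through the α_i gives m(x) = 1 + 7·x (degree < 2) with m(α_i) = c_i for every i, so c is indeed a codeword.


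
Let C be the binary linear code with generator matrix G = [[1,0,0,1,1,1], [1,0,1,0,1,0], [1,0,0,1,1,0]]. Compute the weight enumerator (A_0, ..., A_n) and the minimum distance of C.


Weight distribution: A_0 = 1, A_1 = 1, A_2 = 1, A_3 = 3, A_4 = 2. Minimum distance d = 1.

Enumerate all 2^3 = 8 messages m ∈ F_2^3.
For each, compute codeword c = mG in F_2^6, then tally its weight.
  m = 000 → c = 000000, weight = 0.
  m = 100 → c = 100111, weight = 4.
  m = 010 → c = 101010, weight = 3.
  m = 110 → c = 001101, weight = 3.
  m = 001 → c = 100110, weight = 3.
  m = 101 → c = 000001, weight = 1.
  m = 011 → c = 001100, weight = 2.
  m = 111 → c = 101011, weight = 4.
Tally weights:
  weight 0: 1 codewords.
  weight 1: 1 codewords.
  weight 2: 1 codewords.
  weight 3: 3 codewords.
  weight 4: 2 codewords.
Minimum distance d = smallest w > 0 with A_w > 0 = 1.
Sanity: Σ A_w = 8 = 2^3 = 8 ✓.


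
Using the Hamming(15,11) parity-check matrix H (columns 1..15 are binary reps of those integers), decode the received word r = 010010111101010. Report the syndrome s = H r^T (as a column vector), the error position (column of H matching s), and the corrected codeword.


s = (1, 0, 0, 1)^T, error position = 9, corrected codeword c = 010010110101010

Compute s = H r^T mod 2 one row at a time:
  s_1 = 1 + 1 + 1 + 0 + 1 + 0 + 1 + 0 = 5 ≡ 1 (mod 2).
  s_2 = 0 + 1 + 0 + 1 + 1 + 0 + 1 + 0 = 4 ≡ 0 (mod 2).
  s_3 = 1 + 0 + 0 + 1 + 1 + 0 + 1 + 0 = 4 ≡ 0 (mod 2).
  s_4 = 0 + 0 + 1 + 1 + 1 + 0 + 0 + 0 = 3 ≡ 1 (mod 2).
s = (1, 0, 0, 1)^T — this equals column 9 of H (binary 1001), so error is at position 9.
Correct: flip bit 9 of r = 010010111101010 to get c = 010010110101010.


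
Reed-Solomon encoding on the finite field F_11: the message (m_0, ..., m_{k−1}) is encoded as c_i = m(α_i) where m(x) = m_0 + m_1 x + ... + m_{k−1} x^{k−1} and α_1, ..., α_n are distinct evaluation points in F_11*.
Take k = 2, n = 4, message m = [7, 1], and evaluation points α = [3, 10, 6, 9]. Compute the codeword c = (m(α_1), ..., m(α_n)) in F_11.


c = [10, 6, 2, 5]

Message polynomial: m(x) = 7 + 1·x (mod 11).
For each evaluation point α_i, compute m(α_i) mod 11:
  α_1 = 3: Horner steps 1 → 10, so m(3) = 10.
  α_2 = 10: Horner steps 1 → 6, so m(10) = 6.
  α_3 = 6: Horner steps 1 → 2, so m(6) = 2.
  α_4 = 9: Horner steps 1 → 5, so m(9) = 5.
Codeword c = [10, 6, 2, 5] ∈ F_11^4.


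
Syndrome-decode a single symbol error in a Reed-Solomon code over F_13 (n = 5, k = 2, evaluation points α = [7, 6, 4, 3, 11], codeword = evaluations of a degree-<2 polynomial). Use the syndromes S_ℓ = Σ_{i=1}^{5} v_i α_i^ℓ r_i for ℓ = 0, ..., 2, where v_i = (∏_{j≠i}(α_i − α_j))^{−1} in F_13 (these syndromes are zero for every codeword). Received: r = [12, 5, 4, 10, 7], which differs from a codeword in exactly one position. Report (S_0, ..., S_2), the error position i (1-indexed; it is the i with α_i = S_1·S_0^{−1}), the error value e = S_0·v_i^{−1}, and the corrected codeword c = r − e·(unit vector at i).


S = (3, 7, 12), error at position 5, error magnitude e = 6, c = [12, 5, 4, 10, 1].

Step 1: column multipliers v_i = (∏_{j≠i}(α_i − α_j))^{−1} mod 13.
  i = 1 (α = 7): (7−6)(7−4)(7−3)(7−11) = 1·3·4·(−4) = −48 ≡ 4, so v_1 = 4^{−1} = 10 (mod 13).
  i = 2 (α = 6): (6−7)(6−4)(6−3)(6−11) = (−1)·2·3·(−5) = 30 ≡ 4, so v_2 = 4^{−1} = 10 (mod 13).
  i = 3 (α = 4): (4−7)(4−6)(4−3)(4−11) = (−3)·(−2)·1·(−7) = −42 ≡ 10, so v_3 = 10^{−1} = 4 (mod 13).
  i = 4 (α = 3): (3−7)(3−6)(3−4)(3−11) = (−4)·(−3)·(−1)·(−8) = 96 ≡ 5, so v_4 = 5^{−1} = 8 (mod 13).
  i = 5 (α = 11): (11−7)(11−6)(11−4)(11−3) = 4·5·7·8 = 1120 ≡ 2, so v_5 = 2^{−1} = 7 (mod 13).
  v = [10, 10, 4, 8, 7].
Step 2: syndromes of r = [12, 5, 4, 10, 7] (all sums mod 13).
  S_0 = Σ v_i r_i = 10·12 + 10·5 + 4·4 + 8·10 + 7·7 = 315 ≡ 3.
  S_1 = Σ v_i α_i r_i = 10·7·12 + 10·6·5 + 4·4·4 + 8·3·10 + 7·11·7 = 1983 ≡ 7.
  α_i^2 mod 13 = [10, 10, 3, 9, 4].
  S_2 = Σ v_i α_i^2 r_i = 10·10·12 + 10·10·5 + 4·3·4 + 8·9·10 + 7·4·7 = 2664 ≡ 12.
  S = (3, 7, 12) ≠ 0, so r is not a codeword (an error is present).
Step 3: locate the error. For a single error e at position i, S_ℓ = v_i·e·α_i^ℓ, so α_err = S_1/S_0.
  S_0^{−1} = 3^{−1} = 9 (mod 13), so α_err = 7·9 = 63 ≡ 11 = α_5. Error position i = 5.
  Consistency check: S_2/S_1 = 12·2 = 24 ≡ 11 = α_err ✓ (single-error assumption holds).
Step 4: error magnitude e = S_0/v_5 = S_0·∏_{j≠5}(α_5 − α_j) = 3·2 = 6 ≡ 6 (mod 13).
Step 5: correct position 5: c_5 = r_5 − e = 7 − 6 ≡ 1 (mod 13). Hence c = [12, 5, 4, 10, 1].
  Check: interpolating c through the α_i gives m(x) = 2 + 7·x (degree < 2) with m(α_i) = c_i for every i, so c is indeed a codeword.


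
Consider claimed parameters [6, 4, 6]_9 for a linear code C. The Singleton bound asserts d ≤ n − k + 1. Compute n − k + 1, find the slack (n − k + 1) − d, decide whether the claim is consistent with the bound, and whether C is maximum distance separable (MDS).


Singleton RHS = n − k + 1 = 3, slack = -3, bound violated (no such code; not MDS).

Singleton bound: d ≤ n − k + 1.
Here n = 6, k = 4, so n − k + 1 = 3.
Given d = 6, check d ≤ 3: NO.
Slack = (n − k + 1) − d = -3.
The slack is negative: d = 6 exceeds n − k + 1 = 3 by 3, so the Singleton bound is violated and no linear [6, 4, 6]_9 code can exist. In particular it is not MDS (MDS requires d = n − k + 1 exactly).
Description: the claimed parameters are [6, 4, 6]_9; such a code would be impossible (violates the Singleton bound).


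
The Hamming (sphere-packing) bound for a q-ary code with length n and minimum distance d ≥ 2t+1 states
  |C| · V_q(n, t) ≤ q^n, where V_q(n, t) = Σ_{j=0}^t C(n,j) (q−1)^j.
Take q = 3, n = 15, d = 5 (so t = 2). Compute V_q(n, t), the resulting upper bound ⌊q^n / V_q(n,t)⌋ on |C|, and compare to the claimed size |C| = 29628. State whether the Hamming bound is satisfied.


V_q(n, t) = 451, q^n = 14348907, Hamming bound = 31815, |C| = 29628 ≤ bound (satisfied).

Step 1: Compute V_q(n, t) = Σ_{j=0}^2 C(n, j) (q−1)^j.
  j = 0: C(15,0)·(2)^0 = 1·1 = 1.
  j = 1: C(15,1)·(2)^1 = 15·2 = 30.
  j = 2: C(15,2)·(2)^2 = 105·4 = 420.
  V_q(n, t) = 1 + 30 + 420 = 451.
Step 2: q^n = 3^15 = 14348907.
Step 3: Hamming bound ⌊q^n / V_q(n,t)⌋ = ⌊14348907/451⌋ = 31815.
Step 4: Compare |C| = 29628 to 31815: satisfied.
The claimed |C| lies below the Hamming bound.


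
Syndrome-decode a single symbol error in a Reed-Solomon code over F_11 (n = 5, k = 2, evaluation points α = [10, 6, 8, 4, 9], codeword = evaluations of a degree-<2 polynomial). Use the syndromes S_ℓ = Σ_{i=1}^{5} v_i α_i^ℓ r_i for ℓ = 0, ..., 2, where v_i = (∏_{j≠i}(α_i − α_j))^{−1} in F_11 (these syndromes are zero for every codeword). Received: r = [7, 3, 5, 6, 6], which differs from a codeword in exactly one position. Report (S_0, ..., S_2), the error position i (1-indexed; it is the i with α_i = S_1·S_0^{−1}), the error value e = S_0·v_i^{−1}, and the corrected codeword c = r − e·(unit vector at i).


S = (3, 1, 4), error at position 4, error magnitude e = 5, c = [7, 3, 5, 1, 6].

Step 1: column multipliers v_i = (∏_{j≠i}(α_i − α_j))^{−1} mod 11.
  i = 1 (α = 10): (10−6)(10−8)(10−4)(10−9) = 4·2·6·1 = 48 ≡ 4, so v_1 = 4^{−1} = 3 (mod 11).
  i = 2 (α = 6): (6−10)(6−8)(6−4)(6−9) = (−4)·(−2)·2·(−3) = −48 ≡ 7, so v_2 = 7^{−1} = 8 (mod 11).
  i = 3 (α = 8): (8−10)(8−6)(8−4)(8−9) = (−2)·2·4·(−1) = 16 ≡ 5, so v_3 = 5^{−1} = 9 (mod 11).
  i = 4 (α = 4): (4−10)(4−6)(4−8)(4−9) = (−6)·(−2)·(−4)·(−5) = 240 ≡ 9, so v_4 = 9^{−1} = 5 (mod 11).
  i = 5 (α = 9): (9−10)(9−6)(9−8)(9−4) = (−1)·3·1·5 = −15 ≡ 7, so v_5 = 7^{−1} = 8 (mod 11).
  v = [3, 8, 9, 5, 8].
Step 2: syndromes of r = [7, 3, 5, 6, 6] (all sums mod 11).
  S_0 = Σ v_i r_i = 3·7 + 8·3 + 9·5 + 5·6 + 8·6 = 168 ≡ 3.
  S_1 = Σ v_i α_i r_i = 3·10·7 + 8·6·3 + 9·8·5 + 5·4·6 + 8·9·6 = 1266 ≡ 1.
  α_i^2 mod 11 = [1, 3, 9, 5, 4].
  S_2 = Σ v_i α_i^2 r_i = 3·1·7 + 8·3·3 + 9·9·5 + 5·5·6 + 8·4·6 = 840 ≡ 4.
  S = (3, 1, 4) ≠ 0, so r is not a codeword (an error is present).
Step 3: locate the error. For a single error e at position i, S_ℓ = v_i·e·α_i^ℓ, so α_err = S_1/S_0.
  S_0^{−1} = 3^{−1} = 4 (mod 11), so α_err = 1·4 = 4 ≡ 4 = α_4. Error position i = 4.
  Consistency check: S_2/S_1 = 4·1 = 4 ≡ 4 = α_err ✓ (single-error assumption holds).
Step 4: error magnitude e = S_0/v_4 = S_0·∏_{j≠4}(α_4 − α_j) = 3·9 = 27 ≡ 5 (mod 11).
Step 5: correct position 4: c_4 = r_4 − e = 6 − 5 ≡ 1 (mod 11). Hence c = [7, 3, 5, 1, 6].
  Check: interpolating c through the α_i gives m(x) = 8 + 1·x (degree < 2) with m(α_i) = c_i for every i, so c is indeed a codeword.


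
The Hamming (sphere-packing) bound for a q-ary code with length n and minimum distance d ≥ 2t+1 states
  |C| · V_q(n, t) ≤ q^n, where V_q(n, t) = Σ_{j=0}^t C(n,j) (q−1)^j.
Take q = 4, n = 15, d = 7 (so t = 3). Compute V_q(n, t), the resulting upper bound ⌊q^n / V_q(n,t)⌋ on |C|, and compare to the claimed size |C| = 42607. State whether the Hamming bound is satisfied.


V_q(n, t) = 13276, q^n = 1073741824, Hamming bound = 80878, |C| = 42607 ≤ bound (satisfied).

Step 1: Compute V_q(n, t) = Σ_{j=0}^3 C(n, j) (q−1)^j.
  j = 0: C(15,0)·(3)^0 = 1·1 = 1.
  j = 1: C(15,1)·(3)^1 = 15·3 = 45.
  j = 2: C(15,2)·(3)^2 = 105·9 = 945.
  j = 3: C(15,3)·(3)^3 = 455·27 = 12285.
  V_q(n, t) = 1 + 45 + 945 + 12285 = 13276.
Step 2: q^n = 4^15 = 1073741824.
Step 3: Hamming bound ⌊q^n / V_q(n,t)⌋ = ⌊1073741824/13276⌋ = 80878.
Step 4: Compare |C| = 42607 to 80878: satisfied.
The claimed |C| lies below the Hamming bound.


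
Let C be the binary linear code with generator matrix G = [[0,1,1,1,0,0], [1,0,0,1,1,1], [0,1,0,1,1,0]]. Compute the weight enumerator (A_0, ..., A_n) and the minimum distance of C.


Weight distribution: A_0 = 1, A_2 = 1, A_3 = 3, A_4 = 2, A_5 = 1. Minimum distance d = 2.

Enumerate all 2^3 = 8 messages m ∈ F_2^3.
For each, compute codeword c = mG in F_2^6, then tally its weight.
  m = 000 → c = 000000, weight = 0.
  m = 100 → c = 011100, weight = 3.
  m = 010 → c = 100111, weight = 4.
  m = 110 → c = 111011, weight = 5.
  m = 001 → c = 010110, weight = 3.
  m = 101 → c = 001010, weight = 2.
  m = 011 → c = 110001, weight = 3.
  m = 111 → c = 101101, weight = 4.
Tally weights:
  weight 0: 1 codewords.
  weight 2: 1 codewords.
  weight 3: 3 codewords.
  weight 4: 2 codewords.
  weight 5: 1 codewords.
Minimum distance d = smallest w > 0 with A_w > 0 = 2.
Sanity: Σ A_w = 8 = 2^3 = 8 ✓.
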